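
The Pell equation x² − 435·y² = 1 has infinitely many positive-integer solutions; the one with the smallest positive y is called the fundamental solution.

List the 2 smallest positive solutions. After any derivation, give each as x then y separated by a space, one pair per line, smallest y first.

146 7
42631 2044

[20; 1,5,1,40] for √435; ℓ=4 ⇒ convergent index 3
i=0: a=20 ⇒ p=20, q=1
…
i=2: a=5 ⇒ p=125, q=6
i=3: a=1 ⇒ p=146, q=7
(x₁, y₁) = (146, 7);  146² − 435·7² = 1 ✓
n=2: (146,7)∘(146,7) = (146·146+435·7·7, 146·7+7·146) = (42631,2044)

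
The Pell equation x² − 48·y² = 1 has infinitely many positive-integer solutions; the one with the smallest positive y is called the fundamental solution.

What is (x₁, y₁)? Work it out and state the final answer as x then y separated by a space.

7 1

d=48: √d = [6; 1,12] (ℓ=2, even), read p_1/q_1
k=0  a_k=6  p_k/q_k = 6/1
k=1  a_k=1  p_k/q_k = 7/1
→ (7, 1).  Check: 7²=49, 48·1²=48, difference 1.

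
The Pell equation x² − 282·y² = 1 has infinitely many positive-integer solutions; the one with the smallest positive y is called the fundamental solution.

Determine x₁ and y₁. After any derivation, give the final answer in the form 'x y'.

2351 140

√282 = [16; 1,3,1,4,1,3,1,32, …], period ℓ=8 (even) → k=7
step 0: (16, 1)  from 16·(1,0) + (0,1)
…
step 4: (403, 24)  from 4·(84,5) + (67,4)
step 5: (487, 29)  from 1·(403,24) + (84,5)
step 6: (1864, 111)  from 3·(487,29) + (403,24)
step 7: (2351, 140)  from 1·(1864,111) + (487,29)
(x₁, y₁) = (2351, 140);  2351² − 282·140² = 1 ✓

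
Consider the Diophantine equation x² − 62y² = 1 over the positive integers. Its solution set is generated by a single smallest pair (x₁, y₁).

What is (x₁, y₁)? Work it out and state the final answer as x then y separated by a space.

63 8

√62 → a₀=7, period (1,6,1,14); ℓ=4 even so k=3
i=0: a=7 ⇒ p=7, q=1
i=1: a=1 ⇒ p=8, q=1
i=2: a=6 ⇒ p=55, q=7
i=3: a=1 ⇒ p=63, q=8
(x₁, y₁) = (63, 8);  63² − 62·8² = 1 ✓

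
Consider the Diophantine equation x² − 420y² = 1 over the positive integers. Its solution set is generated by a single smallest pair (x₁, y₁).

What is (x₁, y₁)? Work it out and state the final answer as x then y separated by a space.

41 2

√420 = [20; 2,40, …], period ℓ=2 (even) → k=1
a_0=20:  p_0=20·1+0=20,  q_0=20·0+1=1
a_1=2:  p_1=2·20+1=41,  q_1=2·1+0=2
→ (41, 2).  Check: 41²=1681, 420·2²=1680, difference 1.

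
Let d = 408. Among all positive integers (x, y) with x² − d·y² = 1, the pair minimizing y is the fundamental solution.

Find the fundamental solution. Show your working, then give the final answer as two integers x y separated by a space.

101 5

[20; 5,40] for √408; ℓ=2 ⇒ convergent index 1
a_0=20:  p_0=20·1+0=20,  q_0=20·0+1=1
a_1=5:  p_1=5·20+1=101,  q_1=5·1+0=5
(x₁, y₁) = (101, 5);  101² − 408·5² = 1 ✓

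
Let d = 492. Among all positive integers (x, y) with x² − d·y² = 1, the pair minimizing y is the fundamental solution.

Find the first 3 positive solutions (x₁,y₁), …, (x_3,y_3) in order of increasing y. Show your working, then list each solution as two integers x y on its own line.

[22; 5,1,1,10,1,1,5,44] for √492; ℓ=8 ⇒ convergent index 7
a_0=22:  p_0=22·1+0=22,  q_0=22·0+1=1
a_1=5:  p_1=5·22+1=111,  q_1=5·1+0=5
a_2=1:  p_2=1·111+22=133,  q_2=1·5+1=6
…
a_6=1:  p_6=1·2817+2573=5390,  q_6=1·127+116=243
a_7=5:  p_7=5·5390+2817=29767,  q_7=5·243+127=1342
(x₁, y₁) = (29767, 1342);  29767² − 492·1342² = 1 ✓
(x_2, y_2) = (29767·29767 + 492·1342·1342, 29767·1342 + 1342·29767) = (1772148577, 79894628)
(x_3, y_3) = (29767·1772148577 + 492·1342·79894628, 29767·79894628 + 1342·1772148577) = (105503093353351, 4756446782010)

29767 1342
1772148577 79894628
105503093353351 4756446782010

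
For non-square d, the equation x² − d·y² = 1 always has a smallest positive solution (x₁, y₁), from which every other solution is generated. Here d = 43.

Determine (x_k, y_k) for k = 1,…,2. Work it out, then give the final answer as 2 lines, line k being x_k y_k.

√43 → a₀=6, period (1,1,3,1,5,1,3,1,1,12); ℓ=10 even so k=9
step 0: (6, 1)  from 6·(1,0) + (0,1)
…
step 3: (46, 7)  from 3·(13,2) + (7,1)
step 4: (59, 9)  from 1·(46,7) + (13,2)
…
step 7: (1541, 235)  from 3·(400,61) + (341,52)
step 8: (1941, 296)  from 1·(1541,235) + (400,61)
step 9: (3482, 531)  from 1·(1941,296) + (1541,235)
(x₁, y₁) = (3482, 531);  3482² − 43·531² = 1 ✓
(3482+531√43)^2 = 24248647 + 3697884√43

3482 531
24248647 3697884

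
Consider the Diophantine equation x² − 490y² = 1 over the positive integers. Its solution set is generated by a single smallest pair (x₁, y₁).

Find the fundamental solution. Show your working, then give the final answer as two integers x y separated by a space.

d=490: √d = [22; 7,2,1,4,4,4,1,2,7,44] (ℓ=10, even), read p_9/q_9
i=0: a=22 ⇒ p=22, q=1
i=1: a=7 ⇒ p=155, q=7
…
i=5: a=4 ⇒ p=9607, q=434
…
i=7: a=1 ⇒ p=50315, q=2273
i=8: a=2 ⇒ p=141338, q=6385
i=9: a=7 ⇒ p=1039681, q=46968
fundamental: x₁=1039681, y₁=46968  (since 1080936581761 − 490·2205993024 = 1)

1039681 46968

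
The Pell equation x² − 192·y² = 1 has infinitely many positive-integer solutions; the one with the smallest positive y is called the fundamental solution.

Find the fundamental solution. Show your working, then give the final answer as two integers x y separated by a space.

d=192: √d = [13; 1,5,1,26] (ℓ=4, even), read p_3/q_3
a_0=13:  p_0=13·1+0=13,  q_0=13·0+1=1
a_1=1:  p_1=1·13+1=14,  q_1=1·1+0=1
a_2=5:  p_2=5·14+13=83,  q_2=5·1+1=6
a_3=1:  p_3=1·83+14=97,  q_3=1·6+1=7
→ (97, 7).  Check: 97²=9409, 192·7²=9408, difference 1.

97 7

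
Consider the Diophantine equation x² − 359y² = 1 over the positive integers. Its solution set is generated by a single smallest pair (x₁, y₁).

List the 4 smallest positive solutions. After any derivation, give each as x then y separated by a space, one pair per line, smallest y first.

360 19
259199 13680
186622920 9849581
134368243201 7091684640

√359 → a₀=18, period (1,17,1,36); ℓ=4 even so k=3
a_0=18:  p_0=18·1+0=18,  q_0=18·0+1=1
a_1=1:  p_1=1·18+1=19,  q_1=1·1+0=1
a_2=17:  p_2=17·19+18=341,  q_2=17·1+1=18
a_3=1:  p_3=1·341+19=360,  q_3=1·18+1=19
fundamental: x₁=360, y₁=19  (since 129600 − 359·361 = 1)
(360+19√359)^2 = 259199 + 13680√359
(360+19√359)^3 = 186622920 + 9849581√359
(360+19√359)^4 = 134368243201 + 7091684640√359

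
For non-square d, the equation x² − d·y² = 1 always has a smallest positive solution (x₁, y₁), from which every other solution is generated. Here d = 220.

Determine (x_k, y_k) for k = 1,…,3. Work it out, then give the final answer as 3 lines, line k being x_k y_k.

√220 = [14; 1,4,1,28, …], period ℓ=4 (even) → k=3
k=0  a_k=14  p_k/q_k = 14/1
…
k=2  a_k=4  p_k/q_k = 74/5
k=3  a_k=1  p_k/q_k = 89/6
(x₁, y₁) = (89, 6);  89² − 220·6² = 1 ✓
n=2: (89,6)∘(89,6) = (89·89+220·6·6, 89·6+6·89) = (15841,1068)
n=3: (15841,1068)∘(89,6) = (89·15841+220·6·1068, 89·1068+6·15841) = (2819609,190098)

89 6
15841 1068
2819609 190098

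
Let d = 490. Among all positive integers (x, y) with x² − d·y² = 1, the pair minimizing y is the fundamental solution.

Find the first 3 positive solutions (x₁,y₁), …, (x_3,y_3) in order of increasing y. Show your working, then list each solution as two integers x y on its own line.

1039681 46968
2161873163521 97663474416
4495316905044313921 203077717488555624

√490 → a₀=22, period (7,2,1,4,4,4,1,2,7,44); ℓ=10 even so k=9
step 0: (22, 1)  from 22·(1,0) + (0,1)
step 1: (155, 7)  from 7·(22,1) + (1,0)
step 2: (332, 15)  from 2·(155,7) + (22,1)
…
step 5: (9607, 434)  from 4·(2280,103) + (487,22)
step 6: (40708, 1839)  from 4·(9607,434) + (2280,103)
…
step 8: (141338, 6385)  from 2·(50315,2273) + (40708,1839)
step 9: (1039681, 46968)  from 7·(141338,6385) + (50315,2273)
(x₁, y₁) = (1039681, 46968);  1039681² − 490·46968² = 1 ✓
k=2:  x_2 = 1039681·1039681+490·46968·46968 = 2161873163521,  y_2 = 1039681·46968+46968·1039681 = 97663474416
k=3:  x_3 = 1039681·2161873163521+490·46968·97663474416 = 4495316905044313921,  y_3 = 1039681·97663474416+46968·2161873163521 = 203077717488555624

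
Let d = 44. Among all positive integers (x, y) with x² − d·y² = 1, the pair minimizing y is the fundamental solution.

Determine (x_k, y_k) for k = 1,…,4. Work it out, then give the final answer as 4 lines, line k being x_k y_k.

[6; 1,1,1,2,1,1,1,12] for √44; ℓ=8 ⇒ convergent index 7
step 0: (6, 1)  from 6·(1,0) + (0,1)
step 1: (7, 1)  from 1·(6,1) + (1,0)
step 2: (13, 2)  from 1·(7,1) + (6,1)
…
step 5: (73, 11)  from 1·(53,8) + (20,3)
step 6: (126, 19)  from 1·(73,11) + (53,8)
step 7: (199, 30)  from 1·(126,19) + (73,11)
(x₁, y₁) = (199, 30);  199² − 44·30² = 1 ✓
(199+30√44)^2 = 79201 + 11940√44
(199+30√44)^3 = 31521799 + 4752090√44
(199+30√44)^4 = 12545596801 + 1891319880√44

199 30
79201 11940
31521799 4752090
12545596801 1891319880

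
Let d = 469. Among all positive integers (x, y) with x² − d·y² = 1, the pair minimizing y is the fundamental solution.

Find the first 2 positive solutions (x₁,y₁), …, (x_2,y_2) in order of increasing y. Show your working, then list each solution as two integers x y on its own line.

137215 6336
37655912449 1738788480

√469 → a₀=21, period (1,1,1,10,6,10,1,1,1,42); ℓ=10 even so k=9
k=0  a_k=21  p_k/q_k = 21/1
…
k=2  a_k=1  p_k/q_k = 43/2
k=3  a_k=1  p_k/q_k = 65/3
k=4  a_k=10  p_k/q_k = 693/32
…
k=7  a_k=1  p_k/q_k = 47146/2177
k=8  a_k=1  p_k/q_k = 90069/4159
k=9  a_k=1  p_k/q_k = 137215/6336
→ (137215, 6336).  Check: 137215²=18827956225, 469·6336²=18827956224, difference 1.
k=2:  x_2 = 137215·137215+469·6336·6336 = 37655912449,  y_2 = 137215·6336+6336·137215 = 1738788480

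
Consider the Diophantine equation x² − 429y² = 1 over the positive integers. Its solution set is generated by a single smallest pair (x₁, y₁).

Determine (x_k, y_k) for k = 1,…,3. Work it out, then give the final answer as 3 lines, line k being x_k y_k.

1524095 73584
4645731138049 224298012960
14161071197688057215 683702960124468816

[20; 1,2,2,9,1,12,1,9,2,2,1,40] for √429; ℓ=12 ⇒ convergent index 11
k=0  a_k=20  p_k/q_k = 20/1
…
k=3  a_k=2  p_k/q_k = 145/7
k=4  a_k=9  p_k/q_k = 1367/66
k=5  a_k=1  p_k/q_k = 1512/73
k=6  a_k=12  p_k/q_k = 19511/942
k=7  a_k=1  p_k/q_k = 21023/1015
…
k=10  a_k=2  p_k/q_k = 1085636/52415
k=11  a_k=1  p_k/q_k = 1524095/73584
fundamental: x₁=1524095, y₁=73584  (since 2322865569025 − 429·5414605056 = 1)
k=2:  x_2 = 1524095·1524095+429·73584·73584 = 4645731138049,  y_2 = 1524095·73584+73584·1524095 = 224298012960
k=3:  x_3 = 1524095·4645731138049+429·73584·224298012960 = 14161071197688057215,  y_3 = 1524095·224298012960+73584·4645731138049 = 683702960124468816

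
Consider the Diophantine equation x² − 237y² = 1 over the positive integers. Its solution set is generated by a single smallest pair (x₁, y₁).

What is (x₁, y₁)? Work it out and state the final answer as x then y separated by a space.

[15; 2,1,1,7,10,7,1,1,2,30] for √237; ℓ=10 ⇒ convergent index 9
i=0: a=15 ⇒ p=15, q=1
i=1: a=2 ⇒ p=31, q=2
…
i=4: a=7 ⇒ p=585, q=38
i=5: a=10 ⇒ p=5927, q=385
…
i=8: a=1 ⇒ p=90075, q=5851
i=9: a=2 ⇒ p=228151, q=14820
→ (228151, 14820).  Check: 228151²=52052878801, 237·14820²=52052878800, difference 1.

228151 14820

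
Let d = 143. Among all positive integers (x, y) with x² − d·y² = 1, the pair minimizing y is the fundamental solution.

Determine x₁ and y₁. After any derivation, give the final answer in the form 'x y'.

d=143: √d = [11; 1,22] (ℓ=2, even), read p_1/q_1
step 0: (11, 1)  from 11·(1,0) + (0,1)
step 1: (12, 1)  from 1·(11,1) + (1,0)
fundamental: x₁=12, y₁=1  (since 144 − 143·1 = 1)

12 1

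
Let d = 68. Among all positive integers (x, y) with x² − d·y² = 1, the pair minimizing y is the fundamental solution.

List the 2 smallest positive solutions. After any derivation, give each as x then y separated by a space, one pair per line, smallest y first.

33 4
2177 264

[8; 4,16] for √68; ℓ=2 ⇒ convergent index 1
step 0: (8, 1)  from 8·(1,0) + (0,1)
step 1: (33, 4)  from 4·(8,1) + (1,0)
→ (33, 4).  Check: 33²=1089, 68·4²=1088, difference 1.
k=2:  x_2 = 33·33+68·4·4 = 2177,  y_2 = 33·4+4·33 = 264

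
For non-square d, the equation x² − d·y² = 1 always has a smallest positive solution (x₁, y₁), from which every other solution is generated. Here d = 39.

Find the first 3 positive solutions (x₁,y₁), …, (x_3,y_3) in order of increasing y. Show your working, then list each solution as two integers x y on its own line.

d=39: √d = [6; 4,12] (ℓ=2, even), read p_1/q_1
k=0  a_k=6  p_k/q_k = 6/1
k=1  a_k=4  p_k/q_k = 25/4
(x₁, y₁) = (25, 4);  25² − 39·4² = 1 ✓
(25+4√39)^2 = 1249 + 200√39
(25+4√39)^3 = 62425 + 9996√39

25 4
1249 200
62425 9996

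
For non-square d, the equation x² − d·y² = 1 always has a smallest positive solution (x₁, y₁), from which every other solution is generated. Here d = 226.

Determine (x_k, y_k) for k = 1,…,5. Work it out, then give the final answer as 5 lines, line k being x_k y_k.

451 30
406801 27060
366934051 24408090
330974107201 22016070120
298538277761251 19858470840150

d=226: √d = [15; 30] (ℓ=1, odd), read p_1/q_1
step 0: (15, 1)  from 15·(1,0) + (0,1)
step 1: (451, 30)  from 30·(15,1) + (1,0)
→ (451, 30).  Check: 451²=203401, 226·30²=203400, difference 1.
k=2:  x_2 = 451·451+226·30·30 = 406801,  y_2 = 451·30+30·451 = 27060
k=3:  x_3 = 451·406801+226·30·27060 = 366934051,  y_3 = 451·27060+30·406801 = 24408090
k=4:  x_4 = 451·366934051+226·30·24408090 = 330974107201,  y_4 = 451·24408090+30·366934051 = 22016070120
k=5:  x_5 = 451·330974107201+226·30·22016070120 = 298538277761251,  y_5 = 451·22016070120+30·330974107201 = 19858470840150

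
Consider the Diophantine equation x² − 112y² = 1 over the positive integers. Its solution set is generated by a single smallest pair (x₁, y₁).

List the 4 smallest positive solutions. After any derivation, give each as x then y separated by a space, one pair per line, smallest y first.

√112 = [10; 1,1,2,1,1,20, …], period ℓ=6 (even) → k=5
a_0=10:  p_0=10·1+0=10,  q_0=10·0+1=1
a_1=1:  p_1=1·10+1=11,  q_1=1·1+0=1
a_2=1:  p_2=1·11+10=21,  q_2=1·1+1=2
…
a_4=1:  p_4=1·53+21=74,  q_4=1·5+2=7
a_5=1:  p_5=1·74+53=127,  q_5=1·7+5=12
→ (127, 12).  Check: 127²=16129, 112·12²=16128, difference 1.
(127+12√112)^2 = 32257 + 3048√112
(127+12√112)^3 = 8193151 + 774180√112
(127+12√112)^4 = 2081028097 + 196638672√112

127 12
32257 3048
8193151 774180
2081028097 196638672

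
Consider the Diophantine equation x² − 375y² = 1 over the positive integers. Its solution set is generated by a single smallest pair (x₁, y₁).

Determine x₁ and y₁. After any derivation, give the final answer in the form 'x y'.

√375 → a₀=19, period (2,1,2,1,5,1,2,1,2,38); ℓ=10 even so k=9
i=0: a=19 ⇒ p=19, q=1
…
i=2: a=1 ⇒ p=58, q=3
…
i=8: a=1 ⇒ p=5519, q=285
i=9: a=2 ⇒ p=15124, q=781
→ (15124, 781).  Check: 15124²=228735376, 375·781²=228735375, difference 1.

15124 781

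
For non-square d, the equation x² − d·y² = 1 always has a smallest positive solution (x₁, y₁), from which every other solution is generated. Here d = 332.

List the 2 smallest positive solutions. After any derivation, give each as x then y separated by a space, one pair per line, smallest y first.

[18; 4,1,1,8,1,1,4,36] for √332; ℓ=8 ⇒ convergent index 7
step 0: (18, 1)  from 18·(1,0) + (0,1)
…
step 4: (1403, 77)  from 8·(164,9) + (91,5)
…
step 6: (2970, 163)  from 1·(1567,86) + (1403,77)
step 7: (13447, 738)  from 4·(2970,163) + (1567,86)
→ (13447, 738).  Check: 13447²=180821809, 332·738²=180821808, difference 1.
n=2: (13447,738)∘(13447,738) = (13447·13447+332·738·738, 13447·738+738·13447) = (361643617,19847772)

13447 738
361643617 19847772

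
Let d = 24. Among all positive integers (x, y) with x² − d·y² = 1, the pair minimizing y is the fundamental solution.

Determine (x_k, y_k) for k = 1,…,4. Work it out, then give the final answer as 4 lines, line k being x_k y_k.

[4; 1,8] for √24; ℓ=2 ⇒ convergent index 1
k=0  a_k=4  p_k/q_k = 4/1
k=1  a_k=1  p_k/q_k = 5/1
(x₁, y₁) = (5, 1);  5² − 24·1² = 1 ✓
n=2: (5,1)∘(5,1) = (5·5+24·1·1, 5·1+1·5) = (49,10)
n=3: (49,10)∘(5,1) = (5·49+24·1·10, 5·10+1·49) = (485,99)
n=4: (485,99)∘(5,1) = (5·485+24·1·99, 5·99+1·485) = (4801,980)

5 1
49 10
485 99
4801 980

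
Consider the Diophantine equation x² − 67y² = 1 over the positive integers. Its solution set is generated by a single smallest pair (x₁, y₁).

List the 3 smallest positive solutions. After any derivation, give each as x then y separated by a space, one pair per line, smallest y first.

48842 5967
4771081927 582880428
466058366908226 56938091722785

[8; 5,2,1,1,7,1,1,2,5,16] for √67; ℓ=10 ⇒ convergent index 9
step 0: (8, 1)  from 8·(1,0) + (0,1)
…
step 2: (90, 11)  from 2·(41,5) + (8,1)
…
step 7: (3577, 437)  from 1·(1899,232) + (1678,205)
step 8: (9053, 1106)  from 2·(3577,437) + (1899,232)
step 9: (48842, 5967)  from 5·(9053,1106) + (3577,437)
fundamental: x₁=48842, y₁=5967  (since 2385540964 − 67·35605089 = 1)
n=2: (48842,5967)∘(48842,5967) = (48842·48842+67·5967·5967, 48842·5967+5967·48842) = (4771081927,582880428)
n=3: (4771081927,582880428)∘(48842,5967) = (48842·4771081927+67·5967·582880428, 48842·582880428+5967·4771081927) = (466058366908226,56938091722785)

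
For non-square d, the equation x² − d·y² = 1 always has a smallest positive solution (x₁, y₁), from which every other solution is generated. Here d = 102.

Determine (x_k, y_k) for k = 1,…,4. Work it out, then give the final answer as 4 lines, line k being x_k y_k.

101 10
20401 2020
4120901 408030
832401601 82420040

[10; 10,20] for √102; ℓ=2 ⇒ convergent index 1
i=0: a=10 ⇒ p=10, q=1
i=1: a=10 ⇒ p=101, q=10
→ (101, 10).  Check: 101²=10201, 102·10²=10200, difference 1.
(101+10√102)^2 = 20401 + 2020√102
(101+10√102)^3 = 4120901 + 408030√102
(101+10√102)^4 = 832401601 + 82420040√102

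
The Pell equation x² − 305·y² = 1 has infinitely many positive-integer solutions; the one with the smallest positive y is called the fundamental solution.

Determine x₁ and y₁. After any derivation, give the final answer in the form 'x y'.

489 28

√305 → a₀=17, period (2,6,2,34); ℓ=4 even so k=3
k=0  a_k=17  p_k/q_k = 17/1
…
k=2  a_k=6  p_k/q_k = 227/13
k=3  a_k=2  p_k/q_k = 489/28
(x₁, y₁) = (489, 28);  489² − 305·28² = 1 ✓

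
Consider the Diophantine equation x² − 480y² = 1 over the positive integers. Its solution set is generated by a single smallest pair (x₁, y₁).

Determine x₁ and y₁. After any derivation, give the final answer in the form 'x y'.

√480 = [21; 1,9,1,42, …], period ℓ=4 (even) → k=3
i=0: a=21 ⇒ p=21, q=1
i=1: a=1 ⇒ p=22, q=1
i=2: a=9 ⇒ p=219, q=10
i=3: a=1 ⇒ p=241, q=11
→ (241, 11).  Check: 241²=58081, 480·11²=58080, difference 1.

241 11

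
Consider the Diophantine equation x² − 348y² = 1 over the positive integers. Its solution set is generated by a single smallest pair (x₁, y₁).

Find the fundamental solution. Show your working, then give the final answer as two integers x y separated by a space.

d=348: √d = [18; 1,1,1,8,1,1,1,36] (ℓ=8, even), read p_7/q_7
step 0: (18, 1)  from 18·(1,0) + (0,1)
…
step 2: (37, 2)  from 1·(19,1) + (18,1)
…
step 6: (1026, 55)  from 1·(541,29) + (485,26)
step 7: (1567, 84)  from 1·(1026,55) + (541,29)
(x₁, y₁) = (1567, 84);  1567² − 348·84² = 1 ✓

1567 84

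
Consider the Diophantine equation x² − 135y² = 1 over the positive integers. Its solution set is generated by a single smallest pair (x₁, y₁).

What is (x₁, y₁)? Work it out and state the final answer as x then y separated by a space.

244 21

d=135: √d = [11; 1,1,1,1,1,1,1,22] (ℓ=8, even), read p_7/q_7
k=0  a_k=11  p_k/q_k = 11/1
…
k=5  a_k=1  p_k/q_k = 93/8
k=6  a_k=1  p_k/q_k = 151/13
k=7  a_k=1  p_k/q_k = 244/21
→ (244, 21).  Check: 244²=59536, 135·21²=59535, difference 1.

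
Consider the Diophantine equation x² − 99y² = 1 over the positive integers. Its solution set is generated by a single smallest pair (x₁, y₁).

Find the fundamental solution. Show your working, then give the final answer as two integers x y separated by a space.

√99 → a₀=9, period (1,18); ℓ=2 even so k=1
step 0: (9, 1)  from 9·(1,0) + (0,1)
step 1: (10, 1)  from 1·(9,1) + (1,0)
(x₁, y₁) = (10, 1);  10² − 99·1² = 1 ✓

10 1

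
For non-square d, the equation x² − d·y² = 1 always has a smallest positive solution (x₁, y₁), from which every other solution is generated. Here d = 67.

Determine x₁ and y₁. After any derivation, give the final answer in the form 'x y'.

48842 5967

√67 → a₀=8, period (5,2,1,1,7,1,1,2,5,16); ℓ=10 even so k=9
k=0  a_k=8  p_k/q_k = 8/1
k=1  a_k=5  p_k/q_k = 41/5
…
k=3  a_k=1  p_k/q_k = 131/16
…
k=5  a_k=7  p_k/q_k = 1678/205
…
k=8  a_k=2  p_k/q_k = 9053/1106
k=9  a_k=5  p_k/q_k = 48842/5967
→ (48842, 5967).  Check: 48842²=2385540964, 67·5967²=2385540963, difference 1.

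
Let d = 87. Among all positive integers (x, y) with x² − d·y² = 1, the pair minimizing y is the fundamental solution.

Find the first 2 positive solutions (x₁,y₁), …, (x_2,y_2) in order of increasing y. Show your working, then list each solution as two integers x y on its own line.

28 3
1567 168

√87 = [9; 3,18, …], period ℓ=2 (even) → k=1
a_0=9:  p_0=9·1+0=9,  q_0=9·0+1=1
a_1=3:  p_1=3·9+1=28,  q_1=3·1+0=3
(x₁, y₁) = (28, 3);  28² − 87·3² = 1 ✓
(x_2, y_2) = (28·28 + 87·3·3, 28·3 + 3·28) = (1567, 168)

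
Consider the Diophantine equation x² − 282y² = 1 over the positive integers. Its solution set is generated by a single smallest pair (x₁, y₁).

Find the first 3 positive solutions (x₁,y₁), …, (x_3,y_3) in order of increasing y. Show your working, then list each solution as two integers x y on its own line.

2351 140
11054401 658280
51977791151 3095232420

d=282: √d = [16; 1,3,1,4,1,3,1,32] (ℓ=8, even), read p_7/q_7
a_0=16:  p_0=16·1+0=16,  q_0=16·0+1=1
a_1=1:  p_1=1·16+1=17,  q_1=1·1+0=1
a_2=3:  p_2=3·17+16=67,  q_2=3·1+1=4
a_3=1:  p_3=1·67+17=84,  q_3=1·4+1=5
a_4=4:  p_4=4·84+67=403,  q_4=4·5+4=24
a_5=1:  p_5=1·403+84=487,  q_5=1·24+5=29
a_6=3:  p_6=3·487+403=1864,  q_6=3·29+24=111
a_7=1:  p_7=1·1864+487=2351,  q_7=1·111+29=140
(x₁, y₁) = (2351, 140);  2351² − 282·140² = 1 ✓
k=2:  x_2 = 2351·2351+282·140·140 = 11054401,  y_2 = 2351·140+140·2351 = 658280
k=3:  x_3 = 2351·11054401+282·140·658280 = 51977791151,  y_3 = 2351·658280+140·11054401 = 3095232420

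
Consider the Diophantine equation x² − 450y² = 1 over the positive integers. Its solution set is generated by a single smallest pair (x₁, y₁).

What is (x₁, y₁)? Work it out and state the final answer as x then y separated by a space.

19601 924

√450 → a₀=21, period (4,1,2,4,2,1,4,42); ℓ=8 even so k=7
i=0: a=21 ⇒ p=21, q=1
i=1: a=4 ⇒ p=85, q=4
…
i=4: a=4 ⇒ p=1294, q=61
…
i=6: a=1 ⇒ p=4179, q=197
i=7: a=4 ⇒ p=19601, q=924
(x₁, y₁) = (19601, 924);  19601² − 450·924² = 1 ✓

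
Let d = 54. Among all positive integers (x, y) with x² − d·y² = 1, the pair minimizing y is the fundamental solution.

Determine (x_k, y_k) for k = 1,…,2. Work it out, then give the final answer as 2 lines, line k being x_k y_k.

d=54: √d = [7; 2,1,6,1,2,14] (ℓ=6, even), read p_5/q_5
k=0  a_k=7  p_k/q_k = 7/1
k=1  a_k=2  p_k/q_k = 15/2
k=2  a_k=1  p_k/q_k = 22/3
k=3  a_k=6  p_k/q_k = 147/20
k=4  a_k=1  p_k/q_k = 169/23
k=5  a_k=2  p_k/q_k = 485/66
fundamental: x₁=485, y₁=66  (since 235225 − 54·4356 = 1)
k=2:  x_2 = 485·485+54·66·66 = 470449,  y_2 = 485·66+66·485 = 64020

485 66
470449 64020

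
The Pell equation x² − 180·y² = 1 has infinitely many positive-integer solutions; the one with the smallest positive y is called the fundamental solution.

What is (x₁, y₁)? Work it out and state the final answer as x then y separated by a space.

161 12

√180 = [13; 2,2,2,26, …], period ℓ=4 (even) → k=3
a_0=13:  p_0=13·1+0=13,  q_0=13·0+1=1
a_1=2:  p_1=2·13+1=27,  q_1=2·1+0=2
a_2=2:  p_2=2·27+13=67,  q_2=2·2+1=5
a_3=2:  p_3=2·67+27=161,  q_3=2·5+2=12
(x₁, y₁) = (161, 12);  161² − 180·12² = 1 ✓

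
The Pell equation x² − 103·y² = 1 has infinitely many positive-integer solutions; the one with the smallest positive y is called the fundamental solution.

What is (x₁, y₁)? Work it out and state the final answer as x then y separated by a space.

d=103: √d = [10; 6,1,2,1,1,9,1,1,2,1,6,20] (ℓ=12, even), read p_11/q_11
step 0: (10, 1)  from 10·(1,0) + (0,1)
step 1: (61, 6)  from 6·(10,1) + (1,0)
…
step 3: (203, 20)  from 2·(71,7) + (61,6)
step 4: (274, 27)  from 1·(203,20) + (71,7)
step 5: (477, 47)  from 1·(274,27) + (203,20)
step 6: (4567, 450)  from 9·(477,47) + (274,27)
step 7: (5044, 497)  from 1·(4567,450) + (477,47)
step 8: (9611, 947)  from 1·(5044,497) + (4567,450)
step 9: (24266, 2391)  from 2·(9611,947) + (5044,497)
step 10: (33877, 3338)  from 1·(24266,2391) + (9611,947)
step 11: (227528, 22419)  from 6·(33877,3338) + (24266,2391)
fundamental: x₁=227528, y₁=22419  (since 51768990784 − 103·502611561 = 1)

227528 22419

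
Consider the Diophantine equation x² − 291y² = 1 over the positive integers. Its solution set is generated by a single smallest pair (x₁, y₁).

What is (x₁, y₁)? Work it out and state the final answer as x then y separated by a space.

290 17

d=291: √d = [17; 17,34] (ℓ=2, even), read p_1/q_1
k=0  a_k=17  p_k/q_k = 17/1
k=1  a_k=17  p_k/q_k = 290/17
→ (290, 17).  Check: 290²=84100, 291·17²=84099, difference 1.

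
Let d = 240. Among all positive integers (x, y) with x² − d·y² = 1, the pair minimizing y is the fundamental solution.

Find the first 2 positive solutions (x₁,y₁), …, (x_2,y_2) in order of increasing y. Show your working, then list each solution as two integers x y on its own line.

d=240: √d = [15; 2,30] (ℓ=2, even), read p_1/q_1
i=0: a=15 ⇒ p=15, q=1
i=1: a=2 ⇒ p=31, q=2
(x₁, y₁) = (31, 2);  31² − 240·2² = 1 ✓
(31+2√240)^2 = 1921 + 124√240

31 2
1921 124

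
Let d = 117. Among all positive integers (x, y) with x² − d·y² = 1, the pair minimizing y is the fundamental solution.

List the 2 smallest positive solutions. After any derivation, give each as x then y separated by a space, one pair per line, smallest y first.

[10; 1,4,2,4,1,20] for √117; ℓ=6 ⇒ convergent index 5
i=0: a=10 ⇒ p=10, q=1
i=1: a=1 ⇒ p=11, q=1
i=2: a=4 ⇒ p=54, q=5
i=3: a=2 ⇒ p=119, q=11
i=4: a=4 ⇒ p=530, q=49
i=5: a=1 ⇒ p=649, q=60
→ (649, 60).  Check: 649²=421201, 117·60²=421200, difference 1.
(x_2, y_2) = (649·649 + 117·60·60, 649·60 + 60·649) = (842401, 77880)

649 60
842401 77880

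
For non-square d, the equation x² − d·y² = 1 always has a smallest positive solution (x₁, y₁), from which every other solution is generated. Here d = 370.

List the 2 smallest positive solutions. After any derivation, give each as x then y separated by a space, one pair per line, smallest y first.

213859 11118
91471343761 4755368724

√370 → a₀=19, period (4,4,38); ℓ=3 odd so k=5
i=0: a=19 ⇒ p=19, q=1
i=1: a=4 ⇒ p=77, q=4
…
i=3: a=38 ⇒ p=12503, q=650
i=4: a=4 ⇒ p=50339, q=2617
i=5: a=4 ⇒ p=213859, q=11118
→ (213859, 11118).  Check: 213859²=45735671881, 370·11118²=45735671880, difference 1.
k=2:  x_2 = 213859·213859+370·11118·11118 = 91471343761,  y_2 = 213859·11118+11118·213859 = 4755368724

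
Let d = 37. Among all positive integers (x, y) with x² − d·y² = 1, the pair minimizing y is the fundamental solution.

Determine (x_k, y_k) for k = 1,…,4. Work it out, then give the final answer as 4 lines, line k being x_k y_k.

√37 = [6; 12, …], period ℓ=1 (odd) → k=1
i=0: a=6 ⇒ p=6, q=1
i=1: a=12 ⇒ p=73, q=12
(x₁, y₁) = (73, 12);  73² − 37·12² = 1 ✓
(73+12√37)^2 = 10657 + 1752√37
(73+12√37)^3 = 1555849 + 255780√37
(73+12√37)^4 = 227143297 + 37342128√37

73 12
10657 1752
1555849 255780
227143297 37342128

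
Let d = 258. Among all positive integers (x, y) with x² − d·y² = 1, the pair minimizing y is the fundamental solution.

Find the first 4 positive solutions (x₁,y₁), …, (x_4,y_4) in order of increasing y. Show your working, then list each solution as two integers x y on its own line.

257 16
132097 8224
67897601 4227120
34899234817 2172731456

√258 = [16; 16,32, …], period ℓ=2 (even) → k=1
step 0: (16, 1)  from 16·(1,0) + (0,1)
step 1: (257, 16)  from 16·(16,1) + (1,0)
(x₁, y₁) = (257, 16);  257² − 258·16² = 1 ✓
(257+16√258)^2 = 132097 + 8224√258
(257+16√258)^3 = 67897601 + 4227120√258
(257+16√258)^4 = 34899234817 + 2172731456√258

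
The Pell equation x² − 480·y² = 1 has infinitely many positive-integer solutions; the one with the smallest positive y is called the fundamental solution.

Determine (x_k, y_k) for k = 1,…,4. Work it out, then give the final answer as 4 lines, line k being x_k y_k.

241 11
116161 5302
55989361 2555553
26986755841 1231771244

[21; 1,9,1,42] for √480; ℓ=4 ⇒ convergent index 3
a_0=21:  p_0=21·1+0=21,  q_0=21·0+1=1
…
a_2=9:  p_2=9·22+21=219,  q_2=9·1+1=10
a_3=1:  p_3=1·219+22=241,  q_3=1·10+1=11
(x₁, y₁) = (241, 11);  241² − 480·11² = 1 ✓
(241+11√480)^2 = 116161 + 5302√480
(241+11√480)^3 = 55989361 + 2555553√480
(241+11√480)^4 = 26986755841 + 1231771244√480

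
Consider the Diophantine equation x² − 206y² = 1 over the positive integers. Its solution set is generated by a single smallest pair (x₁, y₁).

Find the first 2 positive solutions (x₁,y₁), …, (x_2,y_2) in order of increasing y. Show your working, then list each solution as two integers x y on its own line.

√206 → a₀=14, period (2,1,5,14,5,1,2,28); ℓ=8 even so k=7
i=0: a=14 ⇒ p=14, q=1
i=1: a=2 ⇒ p=29, q=2
i=2: a=1 ⇒ p=43, q=3
…
i=4: a=14 ⇒ p=3459, q=241
i=5: a=5 ⇒ p=17539, q=1222
i=6: a=1 ⇒ p=20998, q=1463
i=7: a=2 ⇒ p=59535, q=4148
fundamental: x₁=59535, y₁=4148  (since 3544416225 − 206·17205904 = 1)
n=2: (59535,4148)∘(59535,4148) = (59535·59535+206·4148·4148, 59535·4148+4148·59535) = (7088832449,493902360)

59535 4148
7088832449 493902360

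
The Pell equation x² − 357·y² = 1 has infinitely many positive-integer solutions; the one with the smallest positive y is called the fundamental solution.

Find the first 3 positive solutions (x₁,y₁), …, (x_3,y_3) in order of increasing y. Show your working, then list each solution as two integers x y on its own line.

[18; 1,8,2,8,1,36] for √357; ℓ=6 ⇒ convergent index 5
a_0=18:  p_0=18·1+0=18,  q_0=18·0+1=1
a_1=1:  p_1=1·18+1=19,  q_1=1·1+0=1
…
a_4=8:  p_4=8·359+170=3042,  q_4=8·19+9=161
a_5=1:  p_5=1·3042+359=3401,  q_5=1·161+19=180
fundamental: x₁=3401, y₁=180  (since 11566801 − 357·32400 = 1)
(3401+180√357)^2 = 23133601 + 1224360√357
(3401+180√357)^3 = 157354750601 + 8328096540√357

3401 180
23133601 1224360
157354750601 8328096540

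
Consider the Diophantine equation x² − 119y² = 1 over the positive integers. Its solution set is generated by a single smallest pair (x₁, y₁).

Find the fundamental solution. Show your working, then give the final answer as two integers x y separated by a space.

120 11

√119 = [10; 1,9,1,20, …], period ℓ=4 (even) → k=3
a_0=10:  p_0=10·1+0=10,  q_0=10·0+1=1
a_1=1:  p_1=1·10+1=11,  q_1=1·1+0=1
a_2=9:  p_2=9·11+10=109,  q_2=9·1+1=10
a_3=1:  p_3=1·109+11=120,  q_3=1·10+1=11
→ (120, 11).  Check: 120²=14400, 119·11²=14399, difference 1.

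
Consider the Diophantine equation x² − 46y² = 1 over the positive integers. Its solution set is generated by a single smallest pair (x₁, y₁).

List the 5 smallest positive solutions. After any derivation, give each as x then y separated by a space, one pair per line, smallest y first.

√46 = [6; 1,3,1,1,2,6,2,1,1,3,1,12, …], period ℓ=12 (even) → k=11
k=0  a_k=6  p_k/q_k = 6/1
k=1  a_k=1  p_k/q_k = 7/1
k=2  a_k=3  p_k/q_k = 27/4
…
k=4  a_k=1  p_k/q_k = 61/9
k=5  a_k=2  p_k/q_k = 156/23
k=6  a_k=6  p_k/q_k = 997/147
k=7  a_k=2  p_k/q_k = 2150/317
k=8  a_k=1  p_k/q_k = 3147/464
k=9  a_k=1  p_k/q_k = 5297/781
k=10  a_k=3  p_k/q_k = 19038/2807
k=11  a_k=1  p_k/q_k = 24335/3588
fundamental: x₁=24335, y₁=3588  (since 592192225 − 46·12873744 = 1)
(24335+3588√46)^2 = 1184384449 + 174627960√46
(24335+3588√46)^3 = 57643991108495 + 8499142809612√46
(24335+3588√46)^4 = 2805533046066067201 + 413653280369188080√46
(24335+3588√46)^5 = 136545293294391499564175 + 20132505147069241043988√46

24335 3588
1184384449 174627960
57643991108495 8499142809612
2805533046066067201 413653280369188080
136545293294391499564175 20132505147069241043988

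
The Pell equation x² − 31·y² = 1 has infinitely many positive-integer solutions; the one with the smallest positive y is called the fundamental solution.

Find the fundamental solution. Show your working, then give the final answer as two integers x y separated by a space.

d=31: √d = [5; 1,1,3,5,3,1,1,10] (ℓ=8, even), read p_7/q_7
i=0: a=5 ⇒ p=5, q=1
…
i=2: a=1 ⇒ p=11, q=2
…
i=6: a=1 ⇒ p=863, q=155
i=7: a=1 ⇒ p=1520, q=273
→ (1520, 273).  Check: 1520²=2310400, 31·273²=2310399, difference 1.

1520 273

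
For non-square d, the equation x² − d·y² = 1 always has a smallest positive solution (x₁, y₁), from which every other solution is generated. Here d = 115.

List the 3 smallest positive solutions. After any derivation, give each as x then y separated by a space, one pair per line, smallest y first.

1126 105
2535751 236460
5710510126 532507815

[10; 1,2,1,1,1,1,1,2,1,20] for √115; ℓ=10 ⇒ convergent index 9
a_0=10:  p_0=10·1+0=10,  q_0=10·0+1=1
a_1=1:  p_1=1·10+1=11,  q_1=1·1+0=1
…
a_4=1:  p_4=1·43+32=75,  q_4=1·4+3=7
a_5=1:  p_5=1·75+43=118,  q_5=1·7+4=11
…
a_7=1:  p_7=1·193+118=311,  q_7=1·18+11=29
a_8=2:  p_8=2·311+193=815,  q_8=2·29+18=76
a_9=1:  p_9=1·815+311=1126,  q_9=1·76+29=105
(x₁, y₁) = (1126, 105);  1126² − 115·105² = 1 ✓
n=2: (1126,105)∘(1126,105) = (1126·1126+115·105·105, 1126·105+105·1126) = (2535751,236460)
n=3: (2535751,236460)∘(1126,105) = (1126·2535751+115·105·236460, 1126·236460+105·2535751) = (5710510126,532507815)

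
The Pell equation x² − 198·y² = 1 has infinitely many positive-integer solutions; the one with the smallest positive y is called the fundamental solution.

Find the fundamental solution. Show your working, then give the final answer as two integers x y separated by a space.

√198 → a₀=14, period (14,28); ℓ=2 even so k=1
a_0=14:  p_0=14·1+0=14,  q_0=14·0+1=1
a_1=14:  p_1=14·14+1=197,  q_1=14·1+0=14
(x₁, y₁) = (197, 14);  197² − 198·14² = 1 ✓

197 14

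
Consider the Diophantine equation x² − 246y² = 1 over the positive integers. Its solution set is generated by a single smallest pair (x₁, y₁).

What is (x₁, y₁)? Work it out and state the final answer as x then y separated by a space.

88805 5662

d=246: √d = [15; 1,2,5,1,14,1,5,2,1,30] (ℓ=10, even), read p_9/q_9
step 0: (15, 1)  from 15·(1,0) + (0,1)
…
step 2: (47, 3)  from 2·(16,1) + (15,1)
…
step 4: (298, 19)  from 1·(251,16) + (47,3)
step 5: (4423, 282)  from 14·(298,19) + (251,16)
…
step 8: (60777, 3875)  from 2·(28028,1787) + (4721,301)
step 9: (88805, 5662)  from 1·(60777,3875) + (28028,1787)
→ (88805, 5662).  Check: 88805²=7886328025, 246·5662²=7886328024, difference 1.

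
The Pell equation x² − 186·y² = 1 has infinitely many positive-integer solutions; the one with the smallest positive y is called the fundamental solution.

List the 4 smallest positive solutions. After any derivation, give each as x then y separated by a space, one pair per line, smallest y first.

7501 550
112530001 8251100
1688175067501 123783001650
25326002250120001 1856992582502200

√186 → a₀=13, period (1,1,1,3,4,3,1,1,1,26); ℓ=10 even so k=9
k=0  a_k=13  p_k/q_k = 13/1
k=1  a_k=1  p_k/q_k = 14/1
k=2  a_k=1  p_k/q_k = 27/2
…
k=4  a_k=3  p_k/q_k = 150/11
…
k=8  a_k=1  p_k/q_k = 4787/351
k=9  a_k=1  p_k/q_k = 7501/550
fundamental: x₁=7501, y₁=550  (since 56265001 − 186·302500 = 1)
(7501+550√186)^2 = 112530001 + 8251100√186
(7501+550√186)^3 = 1688175067501 + 123783001650√186
(7501+550√186)^4 = 25326002250120001 + 1856992582502200√186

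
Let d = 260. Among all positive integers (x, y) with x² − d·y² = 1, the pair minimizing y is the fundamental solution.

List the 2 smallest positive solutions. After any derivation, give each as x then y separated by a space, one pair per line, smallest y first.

129 8
33281 2064

d=260: √d = [16; 8,32] (ℓ=2, even), read p_1/q_1
i=0: a=16 ⇒ p=16, q=1
i=1: a=8 ⇒ p=129, q=8
→ (129, 8).  Check: 129²=16641, 260·8²=16640, difference 1.
k=2:  x_2 = 129·129+260·8·8 = 33281,  y_2 = 129·8+8·129 = 2064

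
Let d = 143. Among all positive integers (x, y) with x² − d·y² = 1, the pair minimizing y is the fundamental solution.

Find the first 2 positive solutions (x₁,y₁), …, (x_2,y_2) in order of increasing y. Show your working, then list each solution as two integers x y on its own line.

[11; 1,22] for √143; ℓ=2 ⇒ convergent index 1
a_0=11:  p_0=11·1+0=11,  q_0=11·0+1=1
a_1=1:  p_1=1·11+1=12,  q_1=1·1+0=1
fundamental: x₁=12, y₁=1  (since 144 − 143·1 = 1)
(12+1√143)^2 = 287 + 24√143

12 1
287 24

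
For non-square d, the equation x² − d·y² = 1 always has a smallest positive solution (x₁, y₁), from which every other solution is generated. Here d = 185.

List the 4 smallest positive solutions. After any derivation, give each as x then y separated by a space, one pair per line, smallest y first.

[13; 1,1,1,1,26] for √185; ℓ=5 ⇒ convergent index 9
k=0  a_k=13  p_k/q_k = 13/1
…
k=3  a_k=1  p_k/q_k = 41/3
…
k=5  a_k=26  p_k/q_k = 1809/133
k=6  a_k=1  p_k/q_k = 1877/138
k=7  a_k=1  p_k/q_k = 3686/271
k=8  a_k=1  p_k/q_k = 5563/409
k=9  a_k=1  p_k/q_k = 9249/680
fundamental: x₁=9249, y₁=680  (since 85544001 − 185·462400 = 1)
k=2:  x_2 = 9249·9249+185·680·680 = 171088001,  y_2 = 9249·680+680·9249 = 12578640
k=3:  x_3 = 9249·171088001+185·680·12578640 = 3164785833249,  y_3 = 9249·12578640+680·171088001 = 232679682040
k=4:  x_4 = 9249·3164785833249+185·680·232679682040 = 58542208172352001,  y_4 = 9249·232679682040+680·3164785833249 = 4304108745797280

9249 680
171088001 12578640
3164785833249 232679682040
58542208172352001 4304108745797280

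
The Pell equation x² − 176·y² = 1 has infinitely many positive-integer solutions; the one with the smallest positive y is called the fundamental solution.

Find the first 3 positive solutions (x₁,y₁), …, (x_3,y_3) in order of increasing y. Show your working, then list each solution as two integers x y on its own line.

√176 = [13; 3,1,3,26, …], period ℓ=4 (even) → k=3
k=0  a_k=13  p_k/q_k = 13/1
k=1  a_k=3  p_k/q_k = 40/3
k=2  a_k=1  p_k/q_k = 53/4
k=3  a_k=3  p_k/q_k = 199/15
fundamental: x₁=199, y₁=15  (since 39601 − 176·225 = 1)
n=2: (199,15)∘(199,15) = (199·199+176·15·15, 199·15+15·199) = (79201,5970)
n=3: (79201,5970)∘(199,15) = (199·79201+176·15·5970, 199·5970+15·79201) = (31521799,2376045)

199 15
79201 5970
31521799 2376045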